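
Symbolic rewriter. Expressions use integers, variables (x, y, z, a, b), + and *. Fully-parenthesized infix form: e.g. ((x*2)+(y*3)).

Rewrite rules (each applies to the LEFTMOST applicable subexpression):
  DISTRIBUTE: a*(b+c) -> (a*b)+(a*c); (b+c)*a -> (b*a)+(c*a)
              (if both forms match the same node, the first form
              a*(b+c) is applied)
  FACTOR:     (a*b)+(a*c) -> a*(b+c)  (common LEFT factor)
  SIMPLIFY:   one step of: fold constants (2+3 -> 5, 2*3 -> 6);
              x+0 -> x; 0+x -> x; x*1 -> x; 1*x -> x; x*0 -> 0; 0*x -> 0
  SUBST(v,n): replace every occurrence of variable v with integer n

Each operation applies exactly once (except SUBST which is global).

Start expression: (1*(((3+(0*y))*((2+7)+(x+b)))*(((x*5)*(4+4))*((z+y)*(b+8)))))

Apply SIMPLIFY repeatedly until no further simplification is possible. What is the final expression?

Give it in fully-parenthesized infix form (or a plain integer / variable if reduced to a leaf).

Answer: ((3*(9+(x+b)))*(((x*5)*8)*((z+y)*(b+8))))

Derivation:
Start: (1*(((3+(0*y))*((2+7)+(x+b)))*(((x*5)*(4+4))*((z+y)*(b+8)))))
Step 1: at root: (1*(((3+(0*y))*((2+7)+(x+b)))*(((x*5)*(4+4))*((z+y)*(b+8))))) -> (((3+(0*y))*((2+7)+(x+b)))*(((x*5)*(4+4))*((z+y)*(b+8)))); overall: (1*(((3+(0*y))*((2+7)+(x+b)))*(((x*5)*(4+4))*((z+y)*(b+8))))) -> (((3+(0*y))*((2+7)+(x+b)))*(((x*5)*(4+4))*((z+y)*(b+8))))
Step 2: at LLR: (0*y) -> 0; overall: (((3+(0*y))*((2+7)+(x+b)))*(((x*5)*(4+4))*((z+y)*(b+8)))) -> (((3+0)*((2+7)+(x+b)))*(((x*5)*(4+4))*((z+y)*(b+8))))
Step 3: at LL: (3+0) -> 3; overall: (((3+0)*((2+7)+(x+b)))*(((x*5)*(4+4))*((z+y)*(b+8)))) -> ((3*((2+7)+(x+b)))*(((x*5)*(4+4))*((z+y)*(b+8))))
Step 4: at LRL: (2+7) -> 9; overall: ((3*((2+7)+(x+b)))*(((x*5)*(4+4))*((z+y)*(b+8)))) -> ((3*(9+(x+b)))*(((x*5)*(4+4))*((z+y)*(b+8))))
Step 5: at RLR: (4+4) -> 8; overall: ((3*(9+(x+b)))*(((x*5)*(4+4))*((z+y)*(b+8)))) -> ((3*(9+(x+b)))*(((x*5)*8)*((z+y)*(b+8))))
Fixed point: ((3*(9+(x+b)))*(((x*5)*8)*((z+y)*(b+8))))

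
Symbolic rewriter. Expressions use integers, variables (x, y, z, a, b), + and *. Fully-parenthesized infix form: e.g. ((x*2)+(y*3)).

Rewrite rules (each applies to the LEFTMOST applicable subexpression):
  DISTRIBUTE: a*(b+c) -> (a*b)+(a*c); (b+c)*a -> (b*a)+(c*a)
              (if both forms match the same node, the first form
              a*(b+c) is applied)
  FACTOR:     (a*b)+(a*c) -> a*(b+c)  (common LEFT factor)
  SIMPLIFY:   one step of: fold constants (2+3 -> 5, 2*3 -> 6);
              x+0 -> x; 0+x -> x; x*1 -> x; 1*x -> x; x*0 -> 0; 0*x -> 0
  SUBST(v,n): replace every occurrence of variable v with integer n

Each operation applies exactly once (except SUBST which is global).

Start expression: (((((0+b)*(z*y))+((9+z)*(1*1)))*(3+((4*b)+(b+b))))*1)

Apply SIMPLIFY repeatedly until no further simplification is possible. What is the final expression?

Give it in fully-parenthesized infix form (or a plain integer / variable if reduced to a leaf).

Answer: (((b*(z*y))+(9+z))*(3+((4*b)+(b+b))))

Derivation:
Start: (((((0+b)*(z*y))+((9+z)*(1*1)))*(3+((4*b)+(b+b))))*1)
Step 1: at root: (((((0+b)*(z*y))+((9+z)*(1*1)))*(3+((4*b)+(b+b))))*1) -> ((((0+b)*(z*y))+((9+z)*(1*1)))*(3+((4*b)+(b+b)))); overall: (((((0+b)*(z*y))+((9+z)*(1*1)))*(3+((4*b)+(b+b))))*1) -> ((((0+b)*(z*y))+((9+z)*(1*1)))*(3+((4*b)+(b+b))))
Step 2: at LLL: (0+b) -> b; overall: ((((0+b)*(z*y))+((9+z)*(1*1)))*(3+((4*b)+(b+b)))) -> (((b*(z*y))+((9+z)*(1*1)))*(3+((4*b)+(b+b))))
Step 3: at LRR: (1*1) -> 1; overall: (((b*(z*y))+((9+z)*(1*1)))*(3+((4*b)+(b+b)))) -> (((b*(z*y))+((9+z)*1))*(3+((4*b)+(b+b))))
Step 4: at LR: ((9+z)*1) -> (9+z); overall: (((b*(z*y))+((9+z)*1))*(3+((4*b)+(b+b)))) -> (((b*(z*y))+(9+z))*(3+((4*b)+(b+b))))
Fixed point: (((b*(z*y))+(9+z))*(3+((4*b)+(b+b))))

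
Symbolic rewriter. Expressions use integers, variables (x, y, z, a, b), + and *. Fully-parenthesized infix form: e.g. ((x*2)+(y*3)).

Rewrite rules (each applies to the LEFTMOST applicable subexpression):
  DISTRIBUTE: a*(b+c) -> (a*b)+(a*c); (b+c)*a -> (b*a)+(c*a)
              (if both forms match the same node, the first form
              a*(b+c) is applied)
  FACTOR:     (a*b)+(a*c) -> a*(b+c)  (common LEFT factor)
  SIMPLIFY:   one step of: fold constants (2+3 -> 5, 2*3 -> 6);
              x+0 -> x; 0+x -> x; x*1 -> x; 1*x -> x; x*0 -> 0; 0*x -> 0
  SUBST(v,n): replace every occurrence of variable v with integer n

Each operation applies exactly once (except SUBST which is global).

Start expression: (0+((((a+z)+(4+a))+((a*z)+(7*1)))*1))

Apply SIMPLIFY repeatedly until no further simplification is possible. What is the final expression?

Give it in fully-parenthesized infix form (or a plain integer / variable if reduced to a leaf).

Start: (0+((((a+z)+(4+a))+((a*z)+(7*1)))*1))
Step 1: at root: (0+((((a+z)+(4+a))+((a*z)+(7*1)))*1)) -> ((((a+z)+(4+a))+((a*z)+(7*1)))*1); overall: (0+((((a+z)+(4+a))+((a*z)+(7*1)))*1)) -> ((((a+z)+(4+a))+((a*z)+(7*1)))*1)
Step 2: at root: ((((a+z)+(4+a))+((a*z)+(7*1)))*1) -> (((a+z)+(4+a))+((a*z)+(7*1))); overall: ((((a+z)+(4+a))+((a*z)+(7*1)))*1) -> (((a+z)+(4+a))+((a*z)+(7*1)))
Step 3: at RR: (7*1) -> 7; overall: (((a+z)+(4+a))+((a*z)+(7*1))) -> (((a+z)+(4+a))+((a*z)+7))
Fixed point: (((a+z)+(4+a))+((a*z)+7))

Answer: (((a+z)+(4+a))+((a*z)+7))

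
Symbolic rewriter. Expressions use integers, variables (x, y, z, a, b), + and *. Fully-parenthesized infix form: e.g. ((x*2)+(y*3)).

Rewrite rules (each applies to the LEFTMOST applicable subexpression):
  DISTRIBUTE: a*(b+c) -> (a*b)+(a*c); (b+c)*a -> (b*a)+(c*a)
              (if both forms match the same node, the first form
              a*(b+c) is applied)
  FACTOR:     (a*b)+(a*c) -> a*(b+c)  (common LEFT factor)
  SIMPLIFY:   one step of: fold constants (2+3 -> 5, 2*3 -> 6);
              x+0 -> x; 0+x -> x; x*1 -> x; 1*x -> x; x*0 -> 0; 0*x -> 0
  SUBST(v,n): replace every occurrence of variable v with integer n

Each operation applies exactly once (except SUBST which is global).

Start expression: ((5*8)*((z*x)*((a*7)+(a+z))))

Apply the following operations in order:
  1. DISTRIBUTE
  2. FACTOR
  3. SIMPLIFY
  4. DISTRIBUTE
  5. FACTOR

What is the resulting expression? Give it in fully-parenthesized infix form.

Start: ((5*8)*((z*x)*((a*7)+(a+z))))
Apply DISTRIBUTE at R (target: ((z*x)*((a*7)+(a+z)))): ((5*8)*((z*x)*((a*7)+(a+z)))) -> ((5*8)*(((z*x)*(a*7))+((z*x)*(a+z))))
Apply FACTOR at R (target: (((z*x)*(a*7))+((z*x)*(a+z)))): ((5*8)*(((z*x)*(a*7))+((z*x)*(a+z)))) -> ((5*8)*((z*x)*((a*7)+(a+z))))
Apply SIMPLIFY at L (target: (5*8)): ((5*8)*((z*x)*((a*7)+(a+z)))) -> (40*((z*x)*((a*7)+(a+z))))
Apply DISTRIBUTE at R (target: ((z*x)*((a*7)+(a+z)))): (40*((z*x)*((a*7)+(a+z)))) -> (40*(((z*x)*(a*7))+((z*x)*(a+z))))
Apply FACTOR at R (target: (((z*x)*(a*7))+((z*x)*(a+z)))): (40*(((z*x)*(a*7))+((z*x)*(a+z)))) -> (40*((z*x)*((a*7)+(a+z))))

Answer: (40*((z*x)*((a*7)+(a+z))))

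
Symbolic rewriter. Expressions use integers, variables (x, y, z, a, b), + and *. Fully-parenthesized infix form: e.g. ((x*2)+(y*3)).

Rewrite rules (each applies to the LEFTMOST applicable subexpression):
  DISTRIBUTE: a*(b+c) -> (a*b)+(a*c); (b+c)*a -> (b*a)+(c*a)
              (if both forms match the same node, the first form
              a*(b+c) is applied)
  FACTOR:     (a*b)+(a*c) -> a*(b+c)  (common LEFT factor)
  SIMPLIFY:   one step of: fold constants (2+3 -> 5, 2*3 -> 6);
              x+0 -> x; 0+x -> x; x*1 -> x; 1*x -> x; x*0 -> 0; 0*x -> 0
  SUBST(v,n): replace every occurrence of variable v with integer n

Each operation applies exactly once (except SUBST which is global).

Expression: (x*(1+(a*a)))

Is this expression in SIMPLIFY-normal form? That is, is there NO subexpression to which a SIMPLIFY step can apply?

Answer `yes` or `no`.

Expression: (x*(1+(a*a)))
Scanning for simplifiable subexpressions (pre-order)...
  at root: (x*(1+(a*a))) (not simplifiable)
  at R: (1+(a*a)) (not simplifiable)
  at RR: (a*a) (not simplifiable)
Result: no simplifiable subexpression found -> normal form.

Answer: yes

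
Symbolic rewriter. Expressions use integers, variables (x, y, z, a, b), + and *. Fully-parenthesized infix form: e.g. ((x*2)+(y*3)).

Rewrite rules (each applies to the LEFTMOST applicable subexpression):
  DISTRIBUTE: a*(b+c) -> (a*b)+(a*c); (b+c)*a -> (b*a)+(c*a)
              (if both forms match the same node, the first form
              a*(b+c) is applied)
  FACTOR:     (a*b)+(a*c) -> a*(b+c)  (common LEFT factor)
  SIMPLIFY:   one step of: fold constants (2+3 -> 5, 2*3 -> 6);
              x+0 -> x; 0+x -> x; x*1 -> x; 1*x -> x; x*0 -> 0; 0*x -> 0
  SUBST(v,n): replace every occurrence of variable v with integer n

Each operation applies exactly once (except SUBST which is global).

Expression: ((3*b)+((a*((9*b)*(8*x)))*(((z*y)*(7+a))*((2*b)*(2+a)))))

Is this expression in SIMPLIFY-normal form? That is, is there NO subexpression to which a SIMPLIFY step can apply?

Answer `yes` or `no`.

Answer: yes

Derivation:
Expression: ((3*b)+((a*((9*b)*(8*x)))*(((z*y)*(7+a))*((2*b)*(2+a)))))
Scanning for simplifiable subexpressions (pre-order)...
  at root: ((3*b)+((a*((9*b)*(8*x)))*(((z*y)*(7+a))*((2*b)*(2+a))))) (not simplifiable)
  at L: (3*b) (not simplifiable)
  at R: ((a*((9*b)*(8*x)))*(((z*y)*(7+a))*((2*b)*(2+a)))) (not simplifiable)
  at RL: (a*((9*b)*(8*x))) (not simplifiable)
  at RLR: ((9*b)*(8*x)) (not simplifiable)
  at RLRL: (9*b) (not simplifiable)
  at RLRR: (8*x) (not simplifiable)
  at RR: (((z*y)*(7+a))*((2*b)*(2+a))) (not simplifiable)
  at RRL: ((z*y)*(7+a)) (not simplifiable)
  at RRLL: (z*y) (not simplifiable)
  at RRLR: (7+a) (not simplifiable)
  at RRR: ((2*b)*(2+a)) (not simplifiable)
  at RRRL: (2*b) (not simplifiable)
  at RRRR: (2+a) (not simplifiable)
Result: no simplifiable subexpression found -> normal form.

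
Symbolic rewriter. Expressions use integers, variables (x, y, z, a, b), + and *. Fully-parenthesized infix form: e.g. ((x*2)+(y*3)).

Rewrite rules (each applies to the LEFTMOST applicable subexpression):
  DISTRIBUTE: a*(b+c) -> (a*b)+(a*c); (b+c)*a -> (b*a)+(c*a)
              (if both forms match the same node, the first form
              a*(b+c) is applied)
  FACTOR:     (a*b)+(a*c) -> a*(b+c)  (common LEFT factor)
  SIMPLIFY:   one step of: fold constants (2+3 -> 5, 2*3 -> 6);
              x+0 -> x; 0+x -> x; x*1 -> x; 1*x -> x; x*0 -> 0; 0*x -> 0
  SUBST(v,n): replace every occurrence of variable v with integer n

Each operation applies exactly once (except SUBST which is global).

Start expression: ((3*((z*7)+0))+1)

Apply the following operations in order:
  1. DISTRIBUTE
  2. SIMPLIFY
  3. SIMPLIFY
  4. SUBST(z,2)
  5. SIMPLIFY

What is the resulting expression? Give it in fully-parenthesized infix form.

Start: ((3*((z*7)+0))+1)
Apply DISTRIBUTE at L (target: (3*((z*7)+0))): ((3*((z*7)+0))+1) -> (((3*(z*7))+(3*0))+1)
Apply SIMPLIFY at LR (target: (3*0)): (((3*(z*7))+(3*0))+1) -> (((3*(z*7))+0)+1)
Apply SIMPLIFY at L (target: ((3*(z*7))+0)): (((3*(z*7))+0)+1) -> ((3*(z*7))+1)
Apply SUBST(z,2): ((3*(z*7))+1) -> ((3*(2*7))+1)
Apply SIMPLIFY at LR (target: (2*7)): ((3*(2*7))+1) -> ((3*14)+1)

Answer: ((3*14)+1)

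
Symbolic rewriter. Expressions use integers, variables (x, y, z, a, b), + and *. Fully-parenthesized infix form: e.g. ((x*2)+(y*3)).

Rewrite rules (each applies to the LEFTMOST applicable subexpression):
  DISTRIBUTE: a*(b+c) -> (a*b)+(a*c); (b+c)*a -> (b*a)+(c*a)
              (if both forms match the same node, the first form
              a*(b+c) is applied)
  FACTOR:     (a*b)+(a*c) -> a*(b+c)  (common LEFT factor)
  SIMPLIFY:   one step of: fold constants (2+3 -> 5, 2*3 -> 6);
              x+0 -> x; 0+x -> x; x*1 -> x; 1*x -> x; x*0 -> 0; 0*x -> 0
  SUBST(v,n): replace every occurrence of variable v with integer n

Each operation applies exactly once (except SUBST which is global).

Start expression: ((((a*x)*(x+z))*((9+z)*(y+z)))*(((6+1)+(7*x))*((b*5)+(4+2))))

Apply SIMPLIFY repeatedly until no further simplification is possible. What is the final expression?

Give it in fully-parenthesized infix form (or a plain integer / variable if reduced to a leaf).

Answer: ((((a*x)*(x+z))*((9+z)*(y+z)))*((7+(7*x))*((b*5)+6)))

Derivation:
Start: ((((a*x)*(x+z))*((9+z)*(y+z)))*(((6+1)+(7*x))*((b*5)+(4+2))))
Step 1: at RLL: (6+1) -> 7; overall: ((((a*x)*(x+z))*((9+z)*(y+z)))*(((6+1)+(7*x))*((b*5)+(4+2)))) -> ((((a*x)*(x+z))*((9+z)*(y+z)))*((7+(7*x))*((b*5)+(4+2))))
Step 2: at RRR: (4+2) -> 6; overall: ((((a*x)*(x+z))*((9+z)*(y+z)))*((7+(7*x))*((b*5)+(4+2)))) -> ((((a*x)*(x+z))*((9+z)*(y+z)))*((7+(7*x))*((b*5)+6)))
Fixed point: ((((a*x)*(x+z))*((9+z)*(y+z)))*((7+(7*x))*((b*5)+6)))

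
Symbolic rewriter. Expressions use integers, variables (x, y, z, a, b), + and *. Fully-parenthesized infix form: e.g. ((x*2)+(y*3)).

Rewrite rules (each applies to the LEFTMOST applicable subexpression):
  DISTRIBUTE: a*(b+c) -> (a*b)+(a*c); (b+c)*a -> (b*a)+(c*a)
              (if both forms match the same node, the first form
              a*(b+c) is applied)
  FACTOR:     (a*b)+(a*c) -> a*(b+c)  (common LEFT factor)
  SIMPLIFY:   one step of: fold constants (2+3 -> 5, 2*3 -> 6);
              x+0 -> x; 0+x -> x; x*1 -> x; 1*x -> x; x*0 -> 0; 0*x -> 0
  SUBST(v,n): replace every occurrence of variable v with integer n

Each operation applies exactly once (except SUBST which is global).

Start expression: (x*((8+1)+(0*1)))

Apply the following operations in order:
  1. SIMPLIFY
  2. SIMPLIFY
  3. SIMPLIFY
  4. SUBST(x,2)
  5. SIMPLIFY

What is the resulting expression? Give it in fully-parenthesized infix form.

Start: (x*((8+1)+(0*1)))
Apply SIMPLIFY at RL (target: (8+1)): (x*((8+1)+(0*1))) -> (x*(9+(0*1)))
Apply SIMPLIFY at RR (target: (0*1)): (x*(9+(0*1))) -> (x*(9+0))
Apply SIMPLIFY at R (target: (9+0)): (x*(9+0)) -> (x*9)
Apply SUBST(x,2): (x*9) -> (2*9)
Apply SIMPLIFY at root (target: (2*9)): (2*9) -> 18

Answer: 18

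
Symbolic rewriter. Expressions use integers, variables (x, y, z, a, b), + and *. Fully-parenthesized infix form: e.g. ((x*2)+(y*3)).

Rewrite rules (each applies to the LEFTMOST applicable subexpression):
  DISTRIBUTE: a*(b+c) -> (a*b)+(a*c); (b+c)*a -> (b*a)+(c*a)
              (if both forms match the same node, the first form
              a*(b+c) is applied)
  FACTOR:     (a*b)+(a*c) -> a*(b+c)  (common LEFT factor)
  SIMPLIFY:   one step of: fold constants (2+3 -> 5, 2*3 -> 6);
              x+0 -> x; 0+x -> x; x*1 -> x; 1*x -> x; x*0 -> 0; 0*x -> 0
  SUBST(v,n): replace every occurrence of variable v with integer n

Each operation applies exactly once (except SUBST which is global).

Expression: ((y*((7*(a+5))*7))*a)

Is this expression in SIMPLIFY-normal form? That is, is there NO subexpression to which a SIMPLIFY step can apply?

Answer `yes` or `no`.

Answer: yes

Derivation:
Expression: ((y*((7*(a+5))*7))*a)
Scanning for simplifiable subexpressions (pre-order)...
  at root: ((y*((7*(a+5))*7))*a) (not simplifiable)
  at L: (y*((7*(a+5))*7)) (not simplifiable)
  at LR: ((7*(a+5))*7) (not simplifiable)
  at LRL: (7*(a+5)) (not simplifiable)
  at LRLR: (a+5) (not simplifiable)
Result: no simplifiable subexpression found -> normal form.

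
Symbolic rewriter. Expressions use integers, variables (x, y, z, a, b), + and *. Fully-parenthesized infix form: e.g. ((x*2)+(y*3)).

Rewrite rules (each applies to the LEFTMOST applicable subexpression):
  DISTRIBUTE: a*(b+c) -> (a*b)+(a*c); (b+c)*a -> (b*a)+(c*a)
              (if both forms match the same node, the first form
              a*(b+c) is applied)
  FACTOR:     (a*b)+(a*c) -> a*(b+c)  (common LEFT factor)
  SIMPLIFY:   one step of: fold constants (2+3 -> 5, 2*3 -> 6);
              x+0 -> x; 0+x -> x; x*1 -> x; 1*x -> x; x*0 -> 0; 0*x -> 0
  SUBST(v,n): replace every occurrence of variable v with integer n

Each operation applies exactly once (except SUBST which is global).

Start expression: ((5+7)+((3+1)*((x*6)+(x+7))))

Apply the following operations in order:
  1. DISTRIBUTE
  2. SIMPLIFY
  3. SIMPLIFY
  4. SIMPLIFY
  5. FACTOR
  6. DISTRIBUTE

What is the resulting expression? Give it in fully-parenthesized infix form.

Start: ((5+7)+((3+1)*((x*6)+(x+7))))
Apply DISTRIBUTE at R (target: ((3+1)*((x*6)+(x+7)))): ((5+7)+((3+1)*((x*6)+(x+7)))) -> ((5+7)+(((3+1)*(x*6))+((3+1)*(x+7))))
Apply SIMPLIFY at L (target: (5+7)): ((5+7)+(((3+1)*(x*6))+((3+1)*(x+7)))) -> (12+(((3+1)*(x*6))+((3+1)*(x+7))))
Apply SIMPLIFY at RLL (target: (3+1)): (12+(((3+1)*(x*6))+((3+1)*(x+7)))) -> (12+((4*(x*6))+((3+1)*(x+7))))
Apply SIMPLIFY at RRL (target: (3+1)): (12+((4*(x*6))+((3+1)*(x+7)))) -> (12+((4*(x*6))+(4*(x+7))))
Apply FACTOR at R (target: ((4*(x*6))+(4*(x+7)))): (12+((4*(x*6))+(4*(x+7)))) -> (12+(4*((x*6)+(x+7))))
Apply DISTRIBUTE at R (target: (4*((x*6)+(x+7)))): (12+(4*((x*6)+(x+7)))) -> (12+((4*(x*6))+(4*(x+7))))

Answer: (12+((4*(x*6))+(4*(x+7))))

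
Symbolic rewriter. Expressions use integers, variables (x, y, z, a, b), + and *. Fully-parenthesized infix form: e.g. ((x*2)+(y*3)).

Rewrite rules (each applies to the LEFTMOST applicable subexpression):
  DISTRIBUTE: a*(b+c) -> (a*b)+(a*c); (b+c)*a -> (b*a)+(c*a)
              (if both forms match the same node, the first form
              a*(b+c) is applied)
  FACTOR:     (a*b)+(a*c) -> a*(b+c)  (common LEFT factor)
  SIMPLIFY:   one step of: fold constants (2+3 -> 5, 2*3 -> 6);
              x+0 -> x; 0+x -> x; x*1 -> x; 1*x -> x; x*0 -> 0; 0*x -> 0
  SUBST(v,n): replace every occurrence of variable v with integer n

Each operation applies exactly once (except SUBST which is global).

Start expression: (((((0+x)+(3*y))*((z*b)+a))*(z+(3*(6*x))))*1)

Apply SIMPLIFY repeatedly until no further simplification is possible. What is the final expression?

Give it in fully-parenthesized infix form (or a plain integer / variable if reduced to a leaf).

Answer: (((x+(3*y))*((z*b)+a))*(z+(3*(6*x))))

Derivation:
Start: (((((0+x)+(3*y))*((z*b)+a))*(z+(3*(6*x))))*1)
Step 1: at root: (((((0+x)+(3*y))*((z*b)+a))*(z+(3*(6*x))))*1) -> ((((0+x)+(3*y))*((z*b)+a))*(z+(3*(6*x)))); overall: (((((0+x)+(3*y))*((z*b)+a))*(z+(3*(6*x))))*1) -> ((((0+x)+(3*y))*((z*b)+a))*(z+(3*(6*x))))
Step 2: at LLL: (0+x) -> x; overall: ((((0+x)+(3*y))*((z*b)+a))*(z+(3*(6*x)))) -> (((x+(3*y))*((z*b)+a))*(z+(3*(6*x))))
Fixed point: (((x+(3*y))*((z*b)+a))*(z+(3*(6*x))))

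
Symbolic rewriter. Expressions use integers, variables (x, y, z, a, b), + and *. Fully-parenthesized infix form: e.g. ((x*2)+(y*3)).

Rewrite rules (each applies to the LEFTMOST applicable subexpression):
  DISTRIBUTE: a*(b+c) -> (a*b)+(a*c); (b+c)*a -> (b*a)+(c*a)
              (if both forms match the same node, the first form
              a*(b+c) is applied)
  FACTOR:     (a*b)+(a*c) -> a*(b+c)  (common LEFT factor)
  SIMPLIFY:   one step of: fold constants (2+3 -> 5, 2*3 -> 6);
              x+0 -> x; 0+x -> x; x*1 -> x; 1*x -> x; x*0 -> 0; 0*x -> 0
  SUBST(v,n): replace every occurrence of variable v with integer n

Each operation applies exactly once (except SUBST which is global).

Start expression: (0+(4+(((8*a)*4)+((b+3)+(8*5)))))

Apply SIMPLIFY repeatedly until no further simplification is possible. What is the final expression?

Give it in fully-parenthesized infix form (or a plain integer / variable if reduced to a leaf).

Answer: (4+(((8*a)*4)+((b+3)+40)))

Derivation:
Start: (0+(4+(((8*a)*4)+((b+3)+(8*5)))))
Step 1: at root: (0+(4+(((8*a)*4)+((b+3)+(8*5))))) -> (4+(((8*a)*4)+((b+3)+(8*5)))); overall: (0+(4+(((8*a)*4)+((b+3)+(8*5))))) -> (4+(((8*a)*4)+((b+3)+(8*5))))
Step 2: at RRR: (8*5) -> 40; overall: (4+(((8*a)*4)+((b+3)+(8*5)))) -> (4+(((8*a)*4)+((b+3)+40)))
Fixed point: (4+(((8*a)*4)+((b+3)+40)))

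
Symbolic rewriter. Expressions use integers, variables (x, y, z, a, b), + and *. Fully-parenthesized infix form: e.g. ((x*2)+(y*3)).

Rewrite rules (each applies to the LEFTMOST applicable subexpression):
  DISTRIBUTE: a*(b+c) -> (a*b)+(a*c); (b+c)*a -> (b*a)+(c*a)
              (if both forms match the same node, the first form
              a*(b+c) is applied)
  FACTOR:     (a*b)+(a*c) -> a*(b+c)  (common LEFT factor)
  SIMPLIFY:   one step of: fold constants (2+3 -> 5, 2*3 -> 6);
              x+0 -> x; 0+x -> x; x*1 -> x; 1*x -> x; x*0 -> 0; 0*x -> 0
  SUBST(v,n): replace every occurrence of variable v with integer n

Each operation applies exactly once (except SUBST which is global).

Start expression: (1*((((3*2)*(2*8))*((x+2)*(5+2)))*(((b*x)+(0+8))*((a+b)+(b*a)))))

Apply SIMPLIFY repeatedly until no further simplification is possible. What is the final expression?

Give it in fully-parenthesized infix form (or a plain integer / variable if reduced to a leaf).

Start: (1*((((3*2)*(2*8))*((x+2)*(5+2)))*(((b*x)+(0+8))*((a+b)+(b*a)))))
Step 1: at root: (1*((((3*2)*(2*8))*((x+2)*(5+2)))*(((b*x)+(0+8))*((a+b)+(b*a))))) -> ((((3*2)*(2*8))*((x+2)*(5+2)))*(((b*x)+(0+8))*((a+b)+(b*a)))); overall: (1*((((3*2)*(2*8))*((x+2)*(5+2)))*(((b*x)+(0+8))*((a+b)+(b*a))))) -> ((((3*2)*(2*8))*((x+2)*(5+2)))*(((b*x)+(0+8))*((a+b)+(b*a))))
Step 2: at LLL: (3*2) -> 6; overall: ((((3*2)*(2*8))*((x+2)*(5+2)))*(((b*x)+(0+8))*((a+b)+(b*a)))) -> (((6*(2*8))*((x+2)*(5+2)))*(((b*x)+(0+8))*((a+b)+(b*a))))
Step 3: at LLR: (2*8) -> 16; overall: (((6*(2*8))*((x+2)*(5+2)))*(((b*x)+(0+8))*((a+b)+(b*a)))) -> (((6*16)*((x+2)*(5+2)))*(((b*x)+(0+8))*((a+b)+(b*a))))
Step 4: at LL: (6*16) -> 96; overall: (((6*16)*((x+2)*(5+2)))*(((b*x)+(0+8))*((a+b)+(b*a)))) -> ((96*((x+2)*(5+2)))*(((b*x)+(0+8))*((a+b)+(b*a))))
Step 5: at LRR: (5+2) -> 7; overall: ((96*((x+2)*(5+2)))*(((b*x)+(0+8))*((a+b)+(b*a)))) -> ((96*((x+2)*7))*(((b*x)+(0+8))*((a+b)+(b*a))))
Step 6: at RLR: (0+8) -> 8; overall: ((96*((x+2)*7))*(((b*x)+(0+8))*((a+b)+(b*a)))) -> ((96*((x+2)*7))*(((b*x)+8)*((a+b)+(b*a))))
Fixed point: ((96*((x+2)*7))*(((b*x)+8)*((a+b)+(b*a))))

Answer: ((96*((x+2)*7))*(((b*x)+8)*((a+b)+(b*a))))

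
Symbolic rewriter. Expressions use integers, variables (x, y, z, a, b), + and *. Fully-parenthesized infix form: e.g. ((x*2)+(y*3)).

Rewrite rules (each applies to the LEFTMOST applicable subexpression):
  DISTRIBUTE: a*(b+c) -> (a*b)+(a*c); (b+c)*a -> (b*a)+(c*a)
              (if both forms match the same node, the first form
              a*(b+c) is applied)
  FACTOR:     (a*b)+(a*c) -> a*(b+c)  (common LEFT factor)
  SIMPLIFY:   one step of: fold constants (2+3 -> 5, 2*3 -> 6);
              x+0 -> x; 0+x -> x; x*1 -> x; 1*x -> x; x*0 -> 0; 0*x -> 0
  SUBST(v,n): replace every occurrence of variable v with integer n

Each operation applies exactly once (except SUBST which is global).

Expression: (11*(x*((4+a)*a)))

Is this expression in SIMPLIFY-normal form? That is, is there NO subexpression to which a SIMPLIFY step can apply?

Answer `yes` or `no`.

Answer: yes

Derivation:
Expression: (11*(x*((4+a)*a)))
Scanning for simplifiable subexpressions (pre-order)...
  at root: (11*(x*((4+a)*a))) (not simplifiable)
  at R: (x*((4+a)*a)) (not simplifiable)
  at RR: ((4+a)*a) (not simplifiable)
  at RRL: (4+a) (not simplifiable)
Result: no simplifiable subexpression found -> normal form.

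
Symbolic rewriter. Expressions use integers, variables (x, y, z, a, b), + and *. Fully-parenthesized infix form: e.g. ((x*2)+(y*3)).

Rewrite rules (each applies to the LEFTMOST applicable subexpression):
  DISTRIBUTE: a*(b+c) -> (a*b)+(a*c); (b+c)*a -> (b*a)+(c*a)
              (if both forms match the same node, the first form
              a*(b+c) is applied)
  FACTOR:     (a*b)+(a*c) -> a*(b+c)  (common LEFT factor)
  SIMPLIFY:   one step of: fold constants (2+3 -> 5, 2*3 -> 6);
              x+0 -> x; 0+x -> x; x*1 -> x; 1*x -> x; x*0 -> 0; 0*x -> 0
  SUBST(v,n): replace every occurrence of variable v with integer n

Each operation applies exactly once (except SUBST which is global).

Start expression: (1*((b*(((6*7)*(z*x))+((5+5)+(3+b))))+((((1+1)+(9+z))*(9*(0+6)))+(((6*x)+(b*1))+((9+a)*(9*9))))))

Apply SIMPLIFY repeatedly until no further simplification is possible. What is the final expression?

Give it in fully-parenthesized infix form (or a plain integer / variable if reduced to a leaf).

Start: (1*((b*(((6*7)*(z*x))+((5+5)+(3+b))))+((((1+1)+(9+z))*(9*(0+6)))+(((6*x)+(b*1))+((9+a)*(9*9))))))
Step 1: at root: (1*((b*(((6*7)*(z*x))+((5+5)+(3+b))))+((((1+1)+(9+z))*(9*(0+6)))+(((6*x)+(b*1))+((9+a)*(9*9)))))) -> ((b*(((6*7)*(z*x))+((5+5)+(3+b))))+((((1+1)+(9+z))*(9*(0+6)))+(((6*x)+(b*1))+((9+a)*(9*9))))); overall: (1*((b*(((6*7)*(z*x))+((5+5)+(3+b))))+((((1+1)+(9+z))*(9*(0+6)))+(((6*x)+(b*1))+((9+a)*(9*9)))))) -> ((b*(((6*7)*(z*x))+((5+5)+(3+b))))+((((1+1)+(9+z))*(9*(0+6)))+(((6*x)+(b*1))+((9+a)*(9*9)))))
Step 2: at LRLL: (6*7) -> 42; overall: ((b*(((6*7)*(z*x))+((5+5)+(3+b))))+((((1+1)+(9+z))*(9*(0+6)))+(((6*x)+(b*1))+((9+a)*(9*9))))) -> ((b*((42*(z*x))+((5+5)+(3+b))))+((((1+1)+(9+z))*(9*(0+6)))+(((6*x)+(b*1))+((9+a)*(9*9)))))
Step 3: at LRRL: (5+5) -> 10; overall: ((b*((42*(z*x))+((5+5)+(3+b))))+((((1+1)+(9+z))*(9*(0+6)))+(((6*x)+(b*1))+((9+a)*(9*9))))) -> ((b*((42*(z*x))+(10+(3+b))))+((((1+1)+(9+z))*(9*(0+6)))+(((6*x)+(b*1))+((9+a)*(9*9)))))
Step 4: at RLLL: (1+1) -> 2; overall: ((b*((42*(z*x))+(10+(3+b))))+((((1+1)+(9+z))*(9*(0+6)))+(((6*x)+(b*1))+((9+a)*(9*9))))) -> ((b*((42*(z*x))+(10+(3+b))))+(((2+(9+z))*(9*(0+6)))+(((6*x)+(b*1))+((9+a)*(9*9)))))
Step 5: at RLRR: (0+6) -> 6; overall: ((b*((42*(z*x))+(10+(3+b))))+(((2+(9+z))*(9*(0+6)))+(((6*x)+(b*1))+((9+a)*(9*9))))) -> ((b*((42*(z*x))+(10+(3+b))))+(((2+(9+z))*(9*6))+(((6*x)+(b*1))+((9+a)*(9*9)))))
Step 6: at RLR: (9*6) -> 54; overall: ((b*((42*(z*x))+(10+(3+b))))+(((2+(9+z))*(9*6))+(((6*x)+(b*1))+((9+a)*(9*9))))) -> ((b*((42*(z*x))+(10+(3+b))))+(((2+(9+z))*54)+(((6*x)+(b*1))+((9+a)*(9*9)))))
Step 7: at RRLR: (b*1) -> b; overall: ((b*((42*(z*x))+(10+(3+b))))+(((2+(9+z))*54)+(((6*x)+(b*1))+((9+a)*(9*9))))) -> ((b*((42*(z*x))+(10+(3+b))))+(((2+(9+z))*54)+(((6*x)+b)+((9+a)*(9*9)))))
Step 8: at RRRR: (9*9) -> 81; overall: ((b*((42*(z*x))+(10+(3+b))))+(((2+(9+z))*54)+(((6*x)+b)+((9+a)*(9*9))))) -> ((b*((42*(z*x))+(10+(3+b))))+(((2+(9+z))*54)+(((6*x)+b)+((9+a)*81))))
Fixed point: ((b*((42*(z*x))+(10+(3+b))))+(((2+(9+z))*54)+(((6*x)+b)+((9+a)*81))))

Answer: ((b*((42*(z*x))+(10+(3+b))))+(((2+(9+z))*54)+(((6*x)+b)+((9+a)*81))))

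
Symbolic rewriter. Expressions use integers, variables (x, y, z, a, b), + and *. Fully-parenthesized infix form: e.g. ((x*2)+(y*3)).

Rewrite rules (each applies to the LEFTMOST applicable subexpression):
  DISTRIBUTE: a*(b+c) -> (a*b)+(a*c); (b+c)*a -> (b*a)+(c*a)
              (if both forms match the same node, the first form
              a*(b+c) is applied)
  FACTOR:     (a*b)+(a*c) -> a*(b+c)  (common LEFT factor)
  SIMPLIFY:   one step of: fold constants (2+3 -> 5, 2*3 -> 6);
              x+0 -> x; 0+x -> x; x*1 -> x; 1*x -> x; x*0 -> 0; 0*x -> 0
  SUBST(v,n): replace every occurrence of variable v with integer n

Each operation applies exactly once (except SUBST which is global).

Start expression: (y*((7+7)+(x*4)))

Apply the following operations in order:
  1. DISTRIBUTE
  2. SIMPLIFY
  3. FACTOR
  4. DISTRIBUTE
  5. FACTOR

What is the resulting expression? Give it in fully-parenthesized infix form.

Answer: (y*(14+(x*4)))

Derivation:
Start: (y*((7+7)+(x*4)))
Apply DISTRIBUTE at root (target: (y*((7+7)+(x*4)))): (y*((7+7)+(x*4))) -> ((y*(7+7))+(y*(x*4)))
Apply SIMPLIFY at LR (target: (7+7)): ((y*(7+7))+(y*(x*4))) -> ((y*14)+(y*(x*4)))
Apply FACTOR at root (target: ((y*14)+(y*(x*4)))): ((y*14)+(y*(x*4))) -> (y*(14+(x*4)))
Apply DISTRIBUTE at root (target: (y*(14+(x*4)))): (y*(14+(x*4))) -> ((y*14)+(y*(x*4)))
Apply FACTOR at root (target: ((y*14)+(y*(x*4)))): ((y*14)+(y*(x*4))) -> (y*(14+(x*4)))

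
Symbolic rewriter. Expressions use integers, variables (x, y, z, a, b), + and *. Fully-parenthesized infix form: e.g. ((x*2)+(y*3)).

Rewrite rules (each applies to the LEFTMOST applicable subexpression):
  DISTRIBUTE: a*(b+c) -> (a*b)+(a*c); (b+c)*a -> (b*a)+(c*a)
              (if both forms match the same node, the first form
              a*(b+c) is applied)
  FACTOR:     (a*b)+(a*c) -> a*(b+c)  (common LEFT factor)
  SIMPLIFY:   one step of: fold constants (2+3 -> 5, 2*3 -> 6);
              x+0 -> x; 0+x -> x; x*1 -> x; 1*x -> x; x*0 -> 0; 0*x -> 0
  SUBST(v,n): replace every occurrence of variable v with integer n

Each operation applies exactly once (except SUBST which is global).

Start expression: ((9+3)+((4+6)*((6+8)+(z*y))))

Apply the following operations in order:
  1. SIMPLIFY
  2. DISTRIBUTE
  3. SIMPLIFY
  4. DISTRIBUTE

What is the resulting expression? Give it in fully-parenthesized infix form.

Answer: (12+(((10*6)+(10*8))+((4+6)*(z*y))))

Derivation:
Start: ((9+3)+((4+6)*((6+8)+(z*y))))
Apply SIMPLIFY at L (target: (9+3)): ((9+3)+((4+6)*((6+8)+(z*y)))) -> (12+((4+6)*((6+8)+(z*y))))
Apply DISTRIBUTE at R (target: ((4+6)*((6+8)+(z*y)))): (12+((4+6)*((6+8)+(z*y)))) -> (12+(((4+6)*(6+8))+((4+6)*(z*y))))
Apply SIMPLIFY at RLL (target: (4+6)): (12+(((4+6)*(6+8))+((4+6)*(z*y)))) -> (12+((10*(6+8))+((4+6)*(z*y))))
Apply DISTRIBUTE at RL (target: (10*(6+8))): (12+((10*(6+8))+((4+6)*(z*y)))) -> (12+(((10*6)+(10*8))+((4+6)*(z*y))))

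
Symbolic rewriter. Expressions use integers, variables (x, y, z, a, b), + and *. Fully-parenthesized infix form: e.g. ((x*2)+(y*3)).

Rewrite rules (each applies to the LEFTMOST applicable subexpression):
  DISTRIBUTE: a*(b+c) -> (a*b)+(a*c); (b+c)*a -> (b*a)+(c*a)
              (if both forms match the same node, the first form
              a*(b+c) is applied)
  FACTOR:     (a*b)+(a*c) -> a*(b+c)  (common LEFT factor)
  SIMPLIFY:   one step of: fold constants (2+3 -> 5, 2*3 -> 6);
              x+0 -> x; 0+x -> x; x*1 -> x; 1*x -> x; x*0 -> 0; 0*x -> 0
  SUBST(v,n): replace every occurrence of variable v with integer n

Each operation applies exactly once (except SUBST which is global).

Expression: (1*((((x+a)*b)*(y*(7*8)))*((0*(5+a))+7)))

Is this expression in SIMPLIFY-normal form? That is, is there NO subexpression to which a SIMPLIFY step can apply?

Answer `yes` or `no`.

Answer: no

Derivation:
Expression: (1*((((x+a)*b)*(y*(7*8)))*((0*(5+a))+7)))
Scanning for simplifiable subexpressions (pre-order)...
  at root: (1*((((x+a)*b)*(y*(7*8)))*((0*(5+a))+7))) (SIMPLIFIABLE)
  at R: ((((x+a)*b)*(y*(7*8)))*((0*(5+a))+7)) (not simplifiable)
  at RL: (((x+a)*b)*(y*(7*8))) (not simplifiable)
  at RLL: ((x+a)*b) (not simplifiable)
  at RLLL: (x+a) (not simplifiable)
  at RLR: (y*(7*8)) (not simplifiable)
  at RLRR: (7*8) (SIMPLIFIABLE)
  at RR: ((0*(5+a))+7) (not simplifiable)
  at RRL: (0*(5+a)) (SIMPLIFIABLE)
  at RRLR: (5+a) (not simplifiable)
Found simplifiable subexpr at path root: (1*((((x+a)*b)*(y*(7*8)))*((0*(5+a))+7)))
One SIMPLIFY step would give: ((((x+a)*b)*(y*(7*8)))*((0*(5+a))+7))
-> NOT in normal form.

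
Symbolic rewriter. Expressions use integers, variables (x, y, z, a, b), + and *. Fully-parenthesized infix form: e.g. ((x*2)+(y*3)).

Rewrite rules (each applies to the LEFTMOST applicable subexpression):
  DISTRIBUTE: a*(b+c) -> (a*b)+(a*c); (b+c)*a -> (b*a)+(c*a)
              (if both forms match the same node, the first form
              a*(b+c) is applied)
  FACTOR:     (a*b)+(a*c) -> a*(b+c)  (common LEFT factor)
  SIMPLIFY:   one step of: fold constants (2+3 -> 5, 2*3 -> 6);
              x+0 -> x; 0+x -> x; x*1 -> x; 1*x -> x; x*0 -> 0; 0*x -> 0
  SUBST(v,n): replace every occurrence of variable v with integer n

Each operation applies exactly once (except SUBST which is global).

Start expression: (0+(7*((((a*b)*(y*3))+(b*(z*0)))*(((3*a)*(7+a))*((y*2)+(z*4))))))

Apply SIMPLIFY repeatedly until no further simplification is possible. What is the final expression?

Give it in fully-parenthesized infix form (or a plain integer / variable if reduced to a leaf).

Answer: (7*(((a*b)*(y*3))*(((3*a)*(7+a))*((y*2)+(z*4)))))

Derivation:
Start: (0+(7*((((a*b)*(y*3))+(b*(z*0)))*(((3*a)*(7+a))*((y*2)+(z*4))))))
Step 1: at root: (0+(7*((((a*b)*(y*3))+(b*(z*0)))*(((3*a)*(7+a))*((y*2)+(z*4)))))) -> (7*((((a*b)*(y*3))+(b*(z*0)))*(((3*a)*(7+a))*((y*2)+(z*4))))); overall: (0+(7*((((a*b)*(y*3))+(b*(z*0)))*(((3*a)*(7+a))*((y*2)+(z*4)))))) -> (7*((((a*b)*(y*3))+(b*(z*0)))*(((3*a)*(7+a))*((y*2)+(z*4)))))
Step 2: at RLRR: (z*0) -> 0; overall: (7*((((a*b)*(y*3))+(b*(z*0)))*(((3*a)*(7+a))*((y*2)+(z*4))))) -> (7*((((a*b)*(y*3))+(b*0))*(((3*a)*(7+a))*((y*2)+(z*4)))))
Step 3: at RLR: (b*0) -> 0; overall: (7*((((a*b)*(y*3))+(b*0))*(((3*a)*(7+a))*((y*2)+(z*4))))) -> (7*((((a*b)*(y*3))+0)*(((3*a)*(7+a))*((y*2)+(z*4)))))
Step 4: at RL: (((a*b)*(y*3))+0) -> ((a*b)*(y*3)); overall: (7*((((a*b)*(y*3))+0)*(((3*a)*(7+a))*((y*2)+(z*4))))) -> (7*(((a*b)*(y*3))*(((3*a)*(7+a))*((y*2)+(z*4)))))
Fixed point: (7*(((a*b)*(y*3))*(((3*a)*(7+a))*((y*2)+(z*4)))))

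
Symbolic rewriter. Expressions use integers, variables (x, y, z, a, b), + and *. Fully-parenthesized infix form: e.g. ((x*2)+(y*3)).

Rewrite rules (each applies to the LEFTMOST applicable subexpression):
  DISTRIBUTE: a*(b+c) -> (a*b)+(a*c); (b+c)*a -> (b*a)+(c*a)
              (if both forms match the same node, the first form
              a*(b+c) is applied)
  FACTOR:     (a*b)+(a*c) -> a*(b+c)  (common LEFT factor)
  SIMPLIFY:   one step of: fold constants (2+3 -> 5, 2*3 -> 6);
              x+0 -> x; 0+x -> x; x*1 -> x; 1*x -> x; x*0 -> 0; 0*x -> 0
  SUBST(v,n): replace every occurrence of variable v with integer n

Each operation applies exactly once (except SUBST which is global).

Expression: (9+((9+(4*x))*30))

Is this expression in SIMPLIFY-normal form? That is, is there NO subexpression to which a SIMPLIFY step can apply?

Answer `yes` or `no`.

Answer: yes

Derivation:
Expression: (9+((9+(4*x))*30))
Scanning for simplifiable subexpressions (pre-order)...
  at root: (9+((9+(4*x))*30)) (not simplifiable)
  at R: ((9+(4*x))*30) (not simplifiable)
  at RL: (9+(4*x)) (not simplifiable)
  at RLR: (4*x) (not simplifiable)
Result: no simplifiable subexpression found -> normal form.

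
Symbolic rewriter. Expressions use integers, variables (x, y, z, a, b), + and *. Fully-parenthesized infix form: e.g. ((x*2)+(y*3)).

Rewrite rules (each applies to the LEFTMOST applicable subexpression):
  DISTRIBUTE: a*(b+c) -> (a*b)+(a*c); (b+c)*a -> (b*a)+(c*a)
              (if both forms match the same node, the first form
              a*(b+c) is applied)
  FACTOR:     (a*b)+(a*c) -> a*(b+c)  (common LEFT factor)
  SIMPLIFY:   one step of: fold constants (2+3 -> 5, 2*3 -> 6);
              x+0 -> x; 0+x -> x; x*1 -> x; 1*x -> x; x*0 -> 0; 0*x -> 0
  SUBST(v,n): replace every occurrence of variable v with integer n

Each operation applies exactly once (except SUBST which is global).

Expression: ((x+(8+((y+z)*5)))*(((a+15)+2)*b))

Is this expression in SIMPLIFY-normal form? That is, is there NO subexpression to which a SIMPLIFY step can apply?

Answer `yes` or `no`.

Answer: yes

Derivation:
Expression: ((x+(8+((y+z)*5)))*(((a+15)+2)*b))
Scanning for simplifiable subexpressions (pre-order)...
  at root: ((x+(8+((y+z)*5)))*(((a+15)+2)*b)) (not simplifiable)
  at L: (x+(8+((y+z)*5))) (not simplifiable)
  at LR: (8+((y+z)*5)) (not simplifiable)
  at LRR: ((y+z)*5) (not simplifiable)
  at LRRL: (y+z) (not simplifiable)
  at R: (((a+15)+2)*b) (not simplifiable)
  at RL: ((a+15)+2) (not simplifiable)
  at RLL: (a+15) (not simplifiable)
Result: no simplifiable subexpression found -> normal form.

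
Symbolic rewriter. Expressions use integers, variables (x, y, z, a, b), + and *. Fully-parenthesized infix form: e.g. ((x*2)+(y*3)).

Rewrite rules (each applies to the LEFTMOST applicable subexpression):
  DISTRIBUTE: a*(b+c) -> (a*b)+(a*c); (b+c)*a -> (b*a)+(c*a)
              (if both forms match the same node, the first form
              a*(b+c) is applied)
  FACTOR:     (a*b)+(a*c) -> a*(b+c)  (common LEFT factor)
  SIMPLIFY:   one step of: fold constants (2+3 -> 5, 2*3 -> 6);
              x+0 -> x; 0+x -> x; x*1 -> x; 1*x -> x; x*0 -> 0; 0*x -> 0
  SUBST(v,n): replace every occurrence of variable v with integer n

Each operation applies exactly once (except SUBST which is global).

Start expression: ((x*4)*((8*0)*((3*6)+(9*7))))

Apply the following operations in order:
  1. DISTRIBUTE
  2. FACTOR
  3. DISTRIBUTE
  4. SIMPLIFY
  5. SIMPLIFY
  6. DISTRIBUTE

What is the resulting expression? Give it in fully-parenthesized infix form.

Start: ((x*4)*((8*0)*((3*6)+(9*7))))
Apply DISTRIBUTE at R (target: ((8*0)*((3*6)+(9*7)))): ((x*4)*((8*0)*((3*6)+(9*7)))) -> ((x*4)*(((8*0)*(3*6))+((8*0)*(9*7))))
Apply FACTOR at R (target: (((8*0)*(3*6))+((8*0)*(9*7)))): ((x*4)*(((8*0)*(3*6))+((8*0)*(9*7)))) -> ((x*4)*((8*0)*((3*6)+(9*7))))
Apply DISTRIBUTE at R (target: ((8*0)*((3*6)+(9*7)))): ((x*4)*((8*0)*((3*6)+(9*7)))) -> ((x*4)*(((8*0)*(3*6))+((8*0)*(9*7))))
Apply SIMPLIFY at RLL (target: (8*0)): ((x*4)*(((8*0)*(3*6))+((8*0)*(9*7)))) -> ((x*4)*((0*(3*6))+((8*0)*(9*7))))
Apply SIMPLIFY at RL (target: (0*(3*6))): ((x*4)*((0*(3*6))+((8*0)*(9*7)))) -> ((x*4)*(0+((8*0)*(9*7))))
Apply DISTRIBUTE at root (target: ((x*4)*(0+((8*0)*(9*7))))): ((x*4)*(0+((8*0)*(9*7)))) -> (((x*4)*0)+((x*4)*((8*0)*(9*7))))

Answer: (((x*4)*0)+((x*4)*((8*0)*(9*7))))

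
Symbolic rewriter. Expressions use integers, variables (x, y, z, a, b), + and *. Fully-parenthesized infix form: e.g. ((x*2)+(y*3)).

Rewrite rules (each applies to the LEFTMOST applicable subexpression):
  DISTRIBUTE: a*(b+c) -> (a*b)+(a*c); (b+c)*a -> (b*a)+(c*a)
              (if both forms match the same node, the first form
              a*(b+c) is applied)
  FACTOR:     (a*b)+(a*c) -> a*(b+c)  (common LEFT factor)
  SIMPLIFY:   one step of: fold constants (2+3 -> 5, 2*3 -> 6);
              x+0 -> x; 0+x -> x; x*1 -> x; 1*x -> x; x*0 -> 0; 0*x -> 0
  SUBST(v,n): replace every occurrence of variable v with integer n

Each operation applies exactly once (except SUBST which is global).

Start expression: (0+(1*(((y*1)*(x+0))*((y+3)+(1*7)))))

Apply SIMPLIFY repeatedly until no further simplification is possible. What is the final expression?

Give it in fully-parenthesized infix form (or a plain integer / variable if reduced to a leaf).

Answer: ((y*x)*((y+3)+7))

Derivation:
Start: (0+(1*(((y*1)*(x+0))*((y+3)+(1*7)))))
Step 1: at root: (0+(1*(((y*1)*(x+0))*((y+3)+(1*7))))) -> (1*(((y*1)*(x+0))*((y+3)+(1*7)))); overall: (0+(1*(((y*1)*(x+0))*((y+3)+(1*7))))) -> (1*(((y*1)*(x+0))*((y+3)+(1*7))))
Step 2: at root: (1*(((y*1)*(x+0))*((y+3)+(1*7)))) -> (((y*1)*(x+0))*((y+3)+(1*7))); overall: (1*(((y*1)*(x+0))*((y+3)+(1*7)))) -> (((y*1)*(x+0))*((y+3)+(1*7)))
Step 3: at LL: (y*1) -> y; overall: (((y*1)*(x+0))*((y+3)+(1*7))) -> ((y*(x+0))*((y+3)+(1*7)))
Step 4: at LR: (x+0) -> x; overall: ((y*(x+0))*((y+3)+(1*7))) -> ((y*x)*((y+3)+(1*7)))
Step 5: at RR: (1*7) -> 7; overall: ((y*x)*((y+3)+(1*7))) -> ((y*x)*((y+3)+7))
Fixed point: ((y*x)*((y+3)+7))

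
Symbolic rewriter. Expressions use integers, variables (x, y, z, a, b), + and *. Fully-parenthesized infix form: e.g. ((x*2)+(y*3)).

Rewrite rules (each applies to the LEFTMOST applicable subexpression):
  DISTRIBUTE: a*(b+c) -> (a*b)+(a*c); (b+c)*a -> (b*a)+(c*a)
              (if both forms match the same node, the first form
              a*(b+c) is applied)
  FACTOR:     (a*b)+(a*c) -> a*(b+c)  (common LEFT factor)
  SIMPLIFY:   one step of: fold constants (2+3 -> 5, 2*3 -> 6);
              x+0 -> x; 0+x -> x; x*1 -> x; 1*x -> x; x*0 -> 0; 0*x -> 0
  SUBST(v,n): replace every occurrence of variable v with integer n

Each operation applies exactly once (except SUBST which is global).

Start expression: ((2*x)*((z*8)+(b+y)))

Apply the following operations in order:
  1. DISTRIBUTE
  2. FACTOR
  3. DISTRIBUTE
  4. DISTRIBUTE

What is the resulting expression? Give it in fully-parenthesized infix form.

Start: ((2*x)*((z*8)+(b+y)))
Apply DISTRIBUTE at root (target: ((2*x)*((z*8)+(b+y)))): ((2*x)*((z*8)+(b+y))) -> (((2*x)*(z*8))+((2*x)*(b+y)))
Apply FACTOR at root (target: (((2*x)*(z*8))+((2*x)*(b+y)))): (((2*x)*(z*8))+((2*x)*(b+y))) -> ((2*x)*((z*8)+(b+y)))
Apply DISTRIBUTE at root (target: ((2*x)*((z*8)+(b+y)))): ((2*x)*((z*8)+(b+y))) -> (((2*x)*(z*8))+((2*x)*(b+y)))
Apply DISTRIBUTE at R (target: ((2*x)*(b+y))): (((2*x)*(z*8))+((2*x)*(b+y))) -> (((2*x)*(z*8))+(((2*x)*b)+((2*x)*y)))

Answer: (((2*x)*(z*8))+(((2*x)*b)+((2*x)*y)))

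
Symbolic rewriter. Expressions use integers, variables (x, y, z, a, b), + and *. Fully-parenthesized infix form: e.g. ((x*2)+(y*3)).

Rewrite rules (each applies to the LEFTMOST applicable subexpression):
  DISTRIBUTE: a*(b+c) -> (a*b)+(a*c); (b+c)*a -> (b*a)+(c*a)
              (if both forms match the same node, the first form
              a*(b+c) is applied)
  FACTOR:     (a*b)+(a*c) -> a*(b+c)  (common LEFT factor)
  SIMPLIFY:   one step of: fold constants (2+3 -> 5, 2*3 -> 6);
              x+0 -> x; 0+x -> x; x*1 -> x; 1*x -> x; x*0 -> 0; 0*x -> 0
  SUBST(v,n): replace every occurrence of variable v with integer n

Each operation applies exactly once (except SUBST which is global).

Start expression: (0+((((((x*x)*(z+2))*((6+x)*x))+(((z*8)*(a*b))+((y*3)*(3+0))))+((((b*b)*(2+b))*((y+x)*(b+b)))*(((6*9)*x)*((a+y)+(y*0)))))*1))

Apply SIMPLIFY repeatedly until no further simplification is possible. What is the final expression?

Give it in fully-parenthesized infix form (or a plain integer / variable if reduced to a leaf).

Start: (0+((((((x*x)*(z+2))*((6+x)*x))+(((z*8)*(a*b))+((y*3)*(3+0))))+((((b*b)*(2+b))*((y+x)*(b+b)))*(((6*9)*x)*((a+y)+(y*0)))))*1))
Step 1: at root: (0+((((((x*x)*(z+2))*((6+x)*x))+(((z*8)*(a*b))+((y*3)*(3+0))))+((((b*b)*(2+b))*((y+x)*(b+b)))*(((6*9)*x)*((a+y)+(y*0)))))*1)) -> ((((((x*x)*(z+2))*((6+x)*x))+(((z*8)*(a*b))+((y*3)*(3+0))))+((((b*b)*(2+b))*((y+x)*(b+b)))*(((6*9)*x)*((a+y)+(y*0)))))*1); overall: (0+((((((x*x)*(z+2))*((6+x)*x))+(((z*8)*(a*b))+((y*3)*(3+0))))+((((b*b)*(2+b))*((y+x)*(b+b)))*(((6*9)*x)*((a+y)+(y*0)))))*1)) -> ((((((x*x)*(z+2))*((6+x)*x))+(((z*8)*(a*b))+((y*3)*(3+0))))+((((b*b)*(2+b))*((y+x)*(b+b)))*(((6*9)*x)*((a+y)+(y*0)))))*1)
Step 2: at root: ((((((x*x)*(z+2))*((6+x)*x))+(((z*8)*(a*b))+((y*3)*(3+0))))+((((b*b)*(2+b))*((y+x)*(b+b)))*(((6*9)*x)*((a+y)+(y*0)))))*1) -> (((((x*x)*(z+2))*((6+x)*x))+(((z*8)*(a*b))+((y*3)*(3+0))))+((((b*b)*(2+b))*((y+x)*(b+b)))*(((6*9)*x)*((a+y)+(y*0))))); overall: ((((((x*x)*(z+2))*((6+x)*x))+(((z*8)*(a*b))+((y*3)*(3+0))))+((((b*b)*(2+b))*((y+x)*(b+b)))*(((6*9)*x)*((a+y)+(y*0)))))*1) -> (((((x*x)*(z+2))*((6+x)*x))+(((z*8)*(a*b))+((y*3)*(3+0))))+((((b*b)*(2+b))*((y+x)*(b+b)))*(((6*9)*x)*((a+y)+(y*0)))))
Step 3: at LRRR: (3+0) -> 3; overall: (((((x*x)*(z+2))*((6+x)*x))+(((z*8)*(a*b))+((y*3)*(3+0))))+((((b*b)*(2+b))*((y+x)*(b+b)))*(((6*9)*x)*((a+y)+(y*0))))) -> (((((x*x)*(z+2))*((6+x)*x))+(((z*8)*(a*b))+((y*3)*3)))+((((b*b)*(2+b))*((y+x)*(b+b)))*(((6*9)*x)*((a+y)+(y*0)))))
Step 4: at RRLL: (6*9) -> 54; overall: (((((x*x)*(z+2))*((6+x)*x))+(((z*8)*(a*b))+((y*3)*3)))+((((b*b)*(2+b))*((y+x)*(b+b)))*(((6*9)*x)*((a+y)+(y*0))))) -> (((((x*x)*(z+2))*((6+x)*x))+(((z*8)*(a*b))+((y*3)*3)))+((((b*b)*(2+b))*((y+x)*(b+b)))*((54*x)*((a+y)+(y*0)))))
Step 5: at RRRR: (y*0) -> 0; overall: (((((x*x)*(z+2))*((6+x)*x))+(((z*8)*(a*b))+((y*3)*3)))+((((b*b)*(2+b))*((y+x)*(b+b)))*((54*x)*((a+y)+(y*0))))) -> (((((x*x)*(z+2))*((6+x)*x))+(((z*8)*(a*b))+((y*3)*3)))+((((b*b)*(2+b))*((y+x)*(b+b)))*((54*x)*((a+y)+0))))
Step 6: at RRR: ((a+y)+0) -> (a+y); overall: (((((x*x)*(z+2))*((6+x)*x))+(((z*8)*(a*b))+((y*3)*3)))+((((b*b)*(2+b))*((y+x)*(b+b)))*((54*x)*((a+y)+0)))) -> (((((x*x)*(z+2))*((6+x)*x))+(((z*8)*(a*b))+((y*3)*3)))+((((b*b)*(2+b))*((y+x)*(b+b)))*((54*x)*(a+y))))
Fixed point: (((((x*x)*(z+2))*((6+x)*x))+(((z*8)*(a*b))+((y*3)*3)))+((((b*b)*(2+b))*((y+x)*(b+b)))*((54*x)*(a+y))))

Answer: (((((x*x)*(z+2))*((6+x)*x))+(((z*8)*(a*b))+((y*3)*3)))+((((b*b)*(2+b))*((y+x)*(b+b)))*((54*x)*(a+y))))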